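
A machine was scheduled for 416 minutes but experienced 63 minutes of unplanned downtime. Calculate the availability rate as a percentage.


Formula: Availability = (Planned Time - Downtime) / Planned Time * 100
Uptime = 416 - 63 = 353 min
Availability = 353 / 416 * 100 = 84.9%

84.9%


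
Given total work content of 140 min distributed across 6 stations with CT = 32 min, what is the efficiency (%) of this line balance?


Formula: Efficiency = Sum of Task Times / (N_stations * CT) * 100
Total station capacity = 6 stations * 32 min = 192 min
Efficiency = 140 / 192 * 100 = 72.9%

72.9%


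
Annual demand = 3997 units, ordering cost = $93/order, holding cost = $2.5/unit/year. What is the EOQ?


Formula: EOQ = sqrt(2 * D * S / H)
Numerator: 2 * 3997 * 93 = 743442
2DS/H = 743442 / 2.5 = 297376.8
EOQ = sqrt(297376.8) = 545.3 units

545.3 units


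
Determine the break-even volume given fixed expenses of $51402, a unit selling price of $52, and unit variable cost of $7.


Formula: BEQ = Fixed Costs / (Price - Variable Cost)
Contribution margin = $52 - $7 = $45/unit
BEQ = ceil($51402 / $45/unit) = ceil(1142.27) = 1143 units

1143 units


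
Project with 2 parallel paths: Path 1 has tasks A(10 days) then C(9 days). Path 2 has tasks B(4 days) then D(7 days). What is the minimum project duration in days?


Path 1 = 10 + 9 = 19 days
Path 2 = 4 + 7 = 11 days
Duration = max(19, 11) = 19 days

19 days


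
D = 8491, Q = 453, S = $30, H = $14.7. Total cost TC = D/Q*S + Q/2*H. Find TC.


TC = 8491/453 * 30 + 453/2 * 14.7

$3891.87


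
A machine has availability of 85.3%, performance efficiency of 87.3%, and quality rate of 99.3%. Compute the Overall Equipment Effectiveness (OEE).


Formula: OEE = Availability * Performance * Quality / 10000
A * P = 85.3% * 87.3% / 100 = 74.47%
OEE = 74.47% * 99.3% / 100 = 73.9%

73.9%


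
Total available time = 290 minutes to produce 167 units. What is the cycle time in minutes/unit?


Formula: CT = Available Time / Number of Units
CT = 290 min / 167 units
CT = 1.74 min/unit

1.74 min/unit


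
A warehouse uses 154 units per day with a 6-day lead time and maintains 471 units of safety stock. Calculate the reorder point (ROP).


Formula: ROP = (Daily Demand * Lead Time) + Safety Stock
Demand during lead time = 154 * 6 = 924 units
ROP = 924 + 471 = 1395 units

1395 units


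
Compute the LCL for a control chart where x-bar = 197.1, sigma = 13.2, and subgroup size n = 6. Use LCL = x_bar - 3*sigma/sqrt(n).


LCL = 197.1 - 3 * 13.2 / sqrt(6)

180.93


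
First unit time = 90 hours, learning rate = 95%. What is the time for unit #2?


Formula: T_n = T_1 * (learning_rate)^(log2(n)) where learning_rate = rate/100
Doublings = log2(2) = 1
T_n = 90 * 0.95^1
T_n = 90 * 0.95 = 85.5 hours

85.5 hours


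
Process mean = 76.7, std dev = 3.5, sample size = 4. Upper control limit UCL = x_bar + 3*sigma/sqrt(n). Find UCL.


UCL = 76.7 + 3 * 3.5 / sqrt(4)

81.95


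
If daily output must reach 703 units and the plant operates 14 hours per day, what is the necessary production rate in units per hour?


Formula: Production Rate = Daily Demand / Available Hours
Rate = 703 units/day / 14 hours/day
Rate = 50.2 units/hour

50.2 units/hour


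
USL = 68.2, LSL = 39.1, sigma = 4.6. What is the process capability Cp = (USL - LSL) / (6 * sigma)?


Cp = (68.2 - 39.1) / (6 * 4.6)

1.05


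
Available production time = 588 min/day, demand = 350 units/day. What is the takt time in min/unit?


Formula: Takt Time = Available Production Time / Customer Demand
Takt = 588 min/day / 350 units/day
Takt = 1.68 min/unit

1.68 min/unit


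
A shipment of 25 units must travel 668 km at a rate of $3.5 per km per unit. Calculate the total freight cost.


TC = dist * cost * units = 668 * 3.5 * 25 = $58450.00

$58450.00


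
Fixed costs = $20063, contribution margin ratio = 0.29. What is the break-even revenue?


Formula: BER = Fixed Costs / Contribution Margin Ratio
BER = $20063 / 0.29
BER = $69182.76 (to the nearest cent)

$69182.76


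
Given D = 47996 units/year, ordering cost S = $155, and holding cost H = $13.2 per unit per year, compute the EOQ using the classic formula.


Formula: EOQ = sqrt(2 * D * S / H)
Numerator: 2 * 47996 * 155 = 14878760
2DS/H = 14878760 / 13.2 = 1127178.8
EOQ = sqrt(1127178.8) = 1061.7 units

1061.7 units


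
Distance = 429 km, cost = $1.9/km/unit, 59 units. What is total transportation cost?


TC = dist * cost * units = 429 * 1.9 * 59 = $48090.90

$48090.90


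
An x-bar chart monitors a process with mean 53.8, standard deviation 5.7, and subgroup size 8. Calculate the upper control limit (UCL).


UCL = 53.8 + 3 * 5.7 / sqrt(8)

59.85


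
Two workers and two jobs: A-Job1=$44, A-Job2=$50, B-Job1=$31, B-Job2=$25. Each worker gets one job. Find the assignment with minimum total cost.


Option 1: A->1 + B->2 = $44 + $25 = $69
Option 2: A->2 + B->1 = $50 + $31 = $81
Min cost = min($69, $81) = $69

$69


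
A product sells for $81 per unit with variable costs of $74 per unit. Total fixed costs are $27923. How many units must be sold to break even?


Formula: BEQ = Fixed Costs / (Price - Variable Cost)
Contribution margin = $81 - $74 = $7/unit
BEQ = ceil($27923 / $7/unit) = ceil(3989.0) = 3989 units

3989 units


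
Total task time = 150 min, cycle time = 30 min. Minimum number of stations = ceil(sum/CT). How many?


Formula: N_min = ceil(Sum of Task Times / Cycle Time)
N_min = ceil(150 min / 30 min) = ceil(5.0)
N_min = 5 stations

5


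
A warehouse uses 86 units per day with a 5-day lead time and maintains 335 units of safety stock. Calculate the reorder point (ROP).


Formula: ROP = (Daily Demand * Lead Time) + Safety Stock
Demand during lead time = 86 * 5 = 430 units
ROP = 430 + 335 = 765 units

765 units


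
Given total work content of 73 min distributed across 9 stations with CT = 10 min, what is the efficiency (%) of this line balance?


Formula: Efficiency = Sum of Task Times / (N_stations * CT) * 100
Total station capacity = 9 stations * 10 min = 90 min
Efficiency = 73 / 90 * 100 = 81.1%

81.1%


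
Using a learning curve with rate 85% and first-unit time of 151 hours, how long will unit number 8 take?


Formula: T_n = T_1 * (learning_rate)^(log2(n)) where learning_rate = rate/100
Doublings = log2(8) = 3
T_n = 151 * 0.85^3
T_n = 151 * 0.6141 = 92.7 hours

92.7 hours


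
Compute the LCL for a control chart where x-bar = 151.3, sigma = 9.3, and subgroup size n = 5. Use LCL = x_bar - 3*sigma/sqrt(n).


LCL = 151.3 - 3 * 9.3 / sqrt(5)

138.82


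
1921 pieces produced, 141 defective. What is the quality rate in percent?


Formula: Quality Rate = Good Pieces / Total Pieces * 100
Good pieces = 1921 - 141 = 1780
QR = 1780 / 1921 * 100 = 92.7%

92.7%


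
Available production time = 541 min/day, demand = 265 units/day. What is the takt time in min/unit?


Formula: Takt Time = Available Production Time / Customer Demand
Takt = 541 min/day / 265 units/day
Takt = 2.04 min/unit

2.04 min/unit


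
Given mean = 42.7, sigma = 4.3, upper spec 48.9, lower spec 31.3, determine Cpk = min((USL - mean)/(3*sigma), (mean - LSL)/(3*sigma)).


Cpu = (48.9 - 42.7) / (3 * 4.3) = 0.48
Cpl = (42.7 - 31.3) / (3 * 4.3) = 0.88
Cpk = min(0.48, 0.88) = 0.48

0.48


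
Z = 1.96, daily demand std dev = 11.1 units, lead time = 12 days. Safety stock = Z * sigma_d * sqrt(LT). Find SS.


Formula: SS = z * sigma_d * sqrt(LT)
sqrt(LT) = sqrt(12) = 3.4641
SS = 1.96 * 11.1 * 3.4641
SS = 75.4 units

75.4 units


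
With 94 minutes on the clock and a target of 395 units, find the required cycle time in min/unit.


Formula: CT = Available Time / Number of Units
CT = 94 min / 395 units
CT = 0.24 min/unit

0.24 min/unit


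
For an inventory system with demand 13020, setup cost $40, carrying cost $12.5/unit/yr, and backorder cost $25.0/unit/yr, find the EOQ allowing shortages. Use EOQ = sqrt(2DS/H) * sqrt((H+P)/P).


Formula: EOQ* = sqrt(2DS/H) * sqrt((H+P)/P)
Base EOQ = sqrt(2*13020*40/12.5) = 288.67 units
Correction = sqrt((12.5+25.0)/25.0) = 1.22474
EOQ* = 288.67 * 1.22474 = 353.5 units

353.5 units


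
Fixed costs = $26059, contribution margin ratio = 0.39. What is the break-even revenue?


Formula: BER = Fixed Costs / Contribution Margin Ratio
BER = $26059 / 0.39
BER = $66817.95 (to the nearest cent)

$66817.95


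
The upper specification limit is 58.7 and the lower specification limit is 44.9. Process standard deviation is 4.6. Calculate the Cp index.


Cp = (58.7 - 44.9) / (6 * 4.6)

0.5


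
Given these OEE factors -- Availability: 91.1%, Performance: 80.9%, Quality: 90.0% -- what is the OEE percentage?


Formula: OEE = Availability * Performance * Quality / 10000
A * P = 91.1% * 80.9% / 100 = 73.7%
OEE = 73.7% * 90.0% / 100 = 66.3%

66.3%


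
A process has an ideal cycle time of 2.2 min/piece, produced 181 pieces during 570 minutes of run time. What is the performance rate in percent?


Formula: Performance = (Ideal CT * Total Count) / Run Time * 100
Ideal output time = 2.2 * 181 = 398.2 min
Performance = 398.2 / 570 * 100 = 69.9%

69.9%


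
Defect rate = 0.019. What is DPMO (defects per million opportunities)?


DPMO = defect_rate * 1000000 = 0.019 * 1000000

19000


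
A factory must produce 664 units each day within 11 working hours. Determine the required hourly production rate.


Formula: Production Rate = Daily Demand / Available Hours
Rate = 664 units/day / 11 hours/day
Rate = 60.4 units/hour

60.4 units/hour


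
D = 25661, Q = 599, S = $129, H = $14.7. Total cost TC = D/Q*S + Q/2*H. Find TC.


TC = 25661/599 * 129 + 599/2 * 14.7

$9928.98


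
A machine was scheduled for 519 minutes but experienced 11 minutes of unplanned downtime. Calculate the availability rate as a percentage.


Formula: Availability = (Planned Time - Downtime) / Planned Time * 100
Uptime = 519 - 11 = 508 min
Availability = 508 / 519 * 100 = 97.9%

97.9%


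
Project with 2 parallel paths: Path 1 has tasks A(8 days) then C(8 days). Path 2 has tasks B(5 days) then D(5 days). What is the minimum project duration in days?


Path 1 = 8 + 8 = 16 days
Path 2 = 5 + 5 = 10 days
Duration = max(16, 10) = 16 days

16 days


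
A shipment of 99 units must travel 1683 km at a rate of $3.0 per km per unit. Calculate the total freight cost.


TC = dist * cost * units = 1683 * 3.0 * 99 = $499851.00

$499851.00


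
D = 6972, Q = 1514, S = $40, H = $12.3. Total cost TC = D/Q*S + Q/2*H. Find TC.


TC = 6972/1514 * 40 + 1514/2 * 12.3

$9495.30


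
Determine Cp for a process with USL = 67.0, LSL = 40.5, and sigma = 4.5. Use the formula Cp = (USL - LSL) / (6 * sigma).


Cp = (67.0 - 40.5) / (6 * 4.5)

0.98


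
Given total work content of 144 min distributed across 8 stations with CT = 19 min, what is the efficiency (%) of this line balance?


Formula: Efficiency = Sum of Task Times / (N_stations * CT) * 100
Total station capacity = 8 stations * 19 min = 152 min
Efficiency = 144 / 152 * 100 = 94.7%

94.7%


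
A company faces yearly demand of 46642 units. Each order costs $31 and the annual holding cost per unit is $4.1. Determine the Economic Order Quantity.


Formula: EOQ = sqrt(2 * D * S / H)
Numerator: 2 * 46642 * 31 = 2891804
2DS/H = 2891804 / 4.1 = 705318.0
EOQ = sqrt(705318.0) = 839.8 units

839.8 units


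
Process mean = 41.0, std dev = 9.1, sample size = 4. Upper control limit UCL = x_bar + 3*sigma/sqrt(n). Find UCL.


UCL = 41.0 + 3 * 9.1 / sqrt(4)

54.65


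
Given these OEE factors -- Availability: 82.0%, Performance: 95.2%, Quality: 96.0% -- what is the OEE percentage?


Formula: OEE = Availability * Performance * Quality / 10000
A * P = 82.0% * 95.2% / 100 = 78.06%
OEE = 78.06% * 96.0% / 100 = 74.9%

74.9%


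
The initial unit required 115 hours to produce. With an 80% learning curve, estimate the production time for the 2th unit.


Formula: T_n = T_1 * (learning_rate)^(log2(n)) where learning_rate = rate/100
Doublings = log2(2) = 1
T_n = 115 * 0.8^1
T_n = 115 * 0.8 = 92.0 hours

92.0 hours


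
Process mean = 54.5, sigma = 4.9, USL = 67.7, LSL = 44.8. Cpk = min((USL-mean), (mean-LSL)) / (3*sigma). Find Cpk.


Cpu = (67.7 - 54.5) / (3 * 4.9) = 0.9
Cpl = (54.5 - 44.8) / (3 * 4.9) = 0.66
Cpk = min(0.9, 0.66) = 0.66

0.66


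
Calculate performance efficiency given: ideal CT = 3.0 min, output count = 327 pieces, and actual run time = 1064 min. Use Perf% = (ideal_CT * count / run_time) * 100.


Formula: Performance = (Ideal CT * Total Count) / Run Time * 100
Ideal output time = 3.0 * 327 = 981.0 min
Performance = 981.0 / 1064 * 100 = 92.2%

92.2%


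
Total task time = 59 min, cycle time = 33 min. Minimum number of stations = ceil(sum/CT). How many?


Formula: N_min = ceil(Sum of Task Times / Cycle Time)
N_min = ceil(59 min / 33 min) = ceil(1.7879)
N_min = 2 stations

2


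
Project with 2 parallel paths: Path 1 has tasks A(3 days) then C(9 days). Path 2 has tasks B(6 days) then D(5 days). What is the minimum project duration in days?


Path 1 = 3 + 9 = 12 days
Path 2 = 6 + 5 = 11 days
Duration = max(12, 11) = 12 days

12 days


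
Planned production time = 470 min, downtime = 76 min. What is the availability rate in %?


Formula: Availability = (Planned Time - Downtime) / Planned Time * 100
Uptime = 470 - 76 = 394 min
Availability = 394 / 470 * 100 = 83.8%

83.8%


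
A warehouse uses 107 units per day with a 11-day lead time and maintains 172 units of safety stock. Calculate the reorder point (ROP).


Formula: ROP = (Daily Demand * Lead Time) + Safety Stock
Demand during lead time = 107 * 11 = 1177 units
ROP = 1177 + 172 = 1349 units

1349 units


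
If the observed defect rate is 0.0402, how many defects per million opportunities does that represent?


DPMO = defect_rate * 1000000 = 0.0402 * 1000000

40200


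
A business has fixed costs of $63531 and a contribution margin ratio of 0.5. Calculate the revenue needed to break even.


Formula: BER = Fixed Costs / Contribution Margin Ratio
BER = $63531 / 0.5
BER = $127062.00 (to the nearest cent)

$127062.00


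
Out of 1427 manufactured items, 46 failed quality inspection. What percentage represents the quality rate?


Formula: Quality Rate = Good Pieces / Total Pieces * 100
Good pieces = 1427 - 46 = 1381
QR = 1381 / 1427 * 100 = 96.8%

96.8%


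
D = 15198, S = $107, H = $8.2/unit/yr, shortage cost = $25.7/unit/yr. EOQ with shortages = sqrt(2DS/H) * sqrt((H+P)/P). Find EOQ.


Formula: EOQ* = sqrt(2DS/H) * sqrt((H+P)/P)
Base EOQ = sqrt(2*15198*107/8.2) = 629.79 units
Correction = sqrt((8.2+25.7)/25.7) = 1.14851
EOQ* = 629.79 * 1.14851 = 723.3 units

723.3 units


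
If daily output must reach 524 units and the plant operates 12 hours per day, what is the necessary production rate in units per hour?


Formula: Production Rate = Daily Demand / Available Hours
Rate = 524 units/day / 12 hours/day
Rate = 43.7 units/hour

43.7 units/hour


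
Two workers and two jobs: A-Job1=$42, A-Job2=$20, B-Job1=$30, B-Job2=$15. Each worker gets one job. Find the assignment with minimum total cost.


Option 1: A->1 + B->2 = $42 + $15 = $57
Option 2: A->2 + B->1 = $20 + $30 = $50
Min cost = min($57, $50) = $50

$50


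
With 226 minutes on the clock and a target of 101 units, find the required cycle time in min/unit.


Formula: CT = Available Time / Number of Units
CT = 226 min / 101 units
CT = 2.24 min/unit

2.24 min/unit


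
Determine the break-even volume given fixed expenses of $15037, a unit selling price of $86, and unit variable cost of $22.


Formula: BEQ = Fixed Costs / (Price - Variable Cost)
Contribution margin = $86 - $22 = $64/unit
BEQ = ceil($15037 / $64/unit) = ceil(234.95) = 235 units

235 units


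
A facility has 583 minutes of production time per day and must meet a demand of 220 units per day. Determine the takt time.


Formula: Takt Time = Available Production Time / Customer Demand
Takt = 583 min/day / 220 units/day
Takt = 2.65 min/unit

2.65 min/unit


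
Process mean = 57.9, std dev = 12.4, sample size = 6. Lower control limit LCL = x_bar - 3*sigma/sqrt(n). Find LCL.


LCL = 57.9 - 3 * 12.4 / sqrt(6)

42.71


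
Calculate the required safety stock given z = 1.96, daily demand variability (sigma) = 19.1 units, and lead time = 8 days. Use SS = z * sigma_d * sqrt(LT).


Formula: SS = z * sigma_d * sqrt(LT)
sqrt(LT) = sqrt(8) = 2.8284
SS = 1.96 * 19.1 * 2.8284
SS = 105.9 units

105.9 units


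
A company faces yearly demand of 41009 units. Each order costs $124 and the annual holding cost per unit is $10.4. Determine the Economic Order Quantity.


Formula: EOQ = sqrt(2 * D * S / H)
Numerator: 2 * 41009 * 124 = 10170232
2DS/H = 10170232 / 10.4 = 977906.9
EOQ = sqrt(977906.9) = 988.9 units

988.9 units


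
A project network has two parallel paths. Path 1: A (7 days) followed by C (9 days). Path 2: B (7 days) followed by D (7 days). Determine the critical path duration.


Path 1 = 7 + 9 = 16 days
Path 2 = 7 + 7 = 14 days
Duration = max(16, 14) = 16 days

16 days


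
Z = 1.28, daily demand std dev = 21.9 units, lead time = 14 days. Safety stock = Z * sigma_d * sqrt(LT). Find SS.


Formula: SS = z * sigma_d * sqrt(LT)
sqrt(LT) = sqrt(14) = 3.7417
SS = 1.28 * 21.9 * 3.7417
SS = 104.9 units

104.9 units


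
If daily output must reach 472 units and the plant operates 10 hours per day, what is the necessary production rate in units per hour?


Formula: Production Rate = Daily Demand / Available Hours
Rate = 472 units/day / 10 hours/day
Rate = 47.2 units/hour

47.2 units/hour


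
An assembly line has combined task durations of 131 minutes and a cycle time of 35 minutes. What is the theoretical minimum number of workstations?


Formula: N_min = ceil(Sum of Task Times / Cycle Time)
N_min = ceil(131 min / 35 min) = ceil(3.7429)
N_min = 4 stations

4


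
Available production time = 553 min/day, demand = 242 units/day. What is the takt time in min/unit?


Formula: Takt Time = Available Production Time / Customer Demand
Takt = 553 min/day / 242 units/day
Takt = 2.29 min/unit

2.29 min/unit


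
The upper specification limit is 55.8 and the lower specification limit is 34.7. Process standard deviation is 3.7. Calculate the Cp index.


Cp = (55.8 - 34.7) / (6 * 3.7)

0.95


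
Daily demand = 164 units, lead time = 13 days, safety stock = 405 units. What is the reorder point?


Formula: ROP = (Daily Demand * Lead Time) + Safety Stock
Demand during lead time = 164 * 13 = 2132 units
ROP = 2132 + 405 = 2537 units

2537 units


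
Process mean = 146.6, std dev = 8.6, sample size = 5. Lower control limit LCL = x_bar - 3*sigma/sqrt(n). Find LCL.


LCL = 146.6 - 3 * 8.6 / sqrt(5)

135.06


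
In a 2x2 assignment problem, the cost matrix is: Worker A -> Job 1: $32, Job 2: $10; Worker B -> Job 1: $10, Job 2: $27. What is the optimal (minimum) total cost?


Option 1: A->1 + B->2 = $32 + $27 = $59
Option 2: A->2 + B->1 = $10 + $10 = $20
Min cost = min($59, $20) = $20

$20


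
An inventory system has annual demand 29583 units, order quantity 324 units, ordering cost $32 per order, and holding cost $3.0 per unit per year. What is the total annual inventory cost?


TC = 29583/324 * 32 + 324/2 * 3.0

$3407.78


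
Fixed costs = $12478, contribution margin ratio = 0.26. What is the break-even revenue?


Formula: BER = Fixed Costs / Contribution Margin Ratio
BER = $12478 / 0.26
BER = $47992.31 (to the nearest cent)

$47992.31


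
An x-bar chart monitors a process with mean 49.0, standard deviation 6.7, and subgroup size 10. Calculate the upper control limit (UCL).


UCL = 49.0 + 3 * 6.7 / sqrt(10)

55.36


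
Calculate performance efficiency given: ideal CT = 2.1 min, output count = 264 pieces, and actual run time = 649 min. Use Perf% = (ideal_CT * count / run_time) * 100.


Formula: Performance = (Ideal CT * Total Count) / Run Time * 100
Ideal output time = 2.1 * 264 = 554.4 min
Performance = 554.4 / 649 * 100 = 85.4%

85.4%


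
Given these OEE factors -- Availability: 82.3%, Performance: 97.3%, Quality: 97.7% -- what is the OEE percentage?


Formula: OEE = Availability * Performance * Quality / 10000
A * P = 82.3% * 97.3% / 100 = 80.08%
OEE = 80.08% * 97.7% / 100 = 78.2%

78.2%


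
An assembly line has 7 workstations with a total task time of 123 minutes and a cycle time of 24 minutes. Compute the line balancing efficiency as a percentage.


Formula: Efficiency = Sum of Task Times / (N_stations * CT) * 100
Total station capacity = 7 stations * 24 min = 168 min
Efficiency = 123 / 168 * 100 = 73.2%

73.2%


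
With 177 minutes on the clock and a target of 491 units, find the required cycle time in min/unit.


Formula: CT = Available Time / Number of Units
CT = 177 min / 491 units
CT = 0.36 min/unit

0.36 min/unit


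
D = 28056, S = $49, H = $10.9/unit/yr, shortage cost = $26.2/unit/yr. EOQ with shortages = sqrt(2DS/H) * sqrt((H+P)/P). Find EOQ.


Formula: EOQ* = sqrt(2DS/H) * sqrt((H+P)/P)
Base EOQ = sqrt(2*28056*49/10.9) = 502.24 units
Correction = sqrt((10.9+26.2)/26.2) = 1.18997
EOQ* = 502.24 * 1.18997 = 597.7 units

597.7 units


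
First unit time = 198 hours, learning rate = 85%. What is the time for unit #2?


Formula: T_n = T_1 * (learning_rate)^(log2(n)) where learning_rate = rate/100
Doublings = log2(2) = 1
T_n = 198 * 0.85^1
T_n = 198 * 0.85 = 168.3 hours

168.3 hours


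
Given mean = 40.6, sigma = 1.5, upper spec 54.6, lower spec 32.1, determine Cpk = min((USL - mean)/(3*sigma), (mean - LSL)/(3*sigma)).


Cpu = (54.6 - 40.6) / (3 * 1.5) = 3.11
Cpl = (40.6 - 32.1) / (3 * 1.5) = 1.89
Cpk = min(3.11, 1.89) = 1.89

1.89


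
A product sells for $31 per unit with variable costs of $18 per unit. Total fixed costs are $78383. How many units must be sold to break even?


Formula: BEQ = Fixed Costs / (Price - Variable Cost)
Contribution margin = $31 - $18 = $13/unit
BEQ = ceil($78383 / $13/unit) = ceil(6029.46) = 6030 units

6030 units


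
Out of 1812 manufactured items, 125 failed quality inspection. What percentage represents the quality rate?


Formula: Quality Rate = Good Pieces / Total Pieces * 100
Good pieces = 1812 - 125 = 1687
QR = 1687 / 1812 * 100 = 93.1%

93.1%


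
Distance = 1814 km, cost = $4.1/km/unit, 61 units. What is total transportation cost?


TC = dist * cost * units = 1814 * 4.1 * 61 = $453681.40

$453681.40


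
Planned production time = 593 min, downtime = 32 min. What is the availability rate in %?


Formula: Availability = (Planned Time - Downtime) / Planned Time * 100
Uptime = 593 - 32 = 561 min
Availability = 561 / 593 * 100 = 94.6%

94.6%


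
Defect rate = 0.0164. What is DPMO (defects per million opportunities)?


DPMO = defect_rate * 1000000 = 0.0164 * 1000000

16400


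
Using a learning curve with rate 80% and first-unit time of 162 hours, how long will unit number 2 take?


Formula: T_n = T_1 * (learning_rate)^(log2(n)) where learning_rate = rate/100
Doublings = log2(2) = 1
T_n = 162 * 0.8^1
T_n = 162 * 0.8 = 129.6 hours

129.6 hours


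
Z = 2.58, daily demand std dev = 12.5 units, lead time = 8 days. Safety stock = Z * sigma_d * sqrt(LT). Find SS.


Formula: SS = z * sigma_d * sqrt(LT)
sqrt(LT) = sqrt(8) = 2.8284
SS = 2.58 * 12.5 * 2.8284
SS = 91.2 units

91.2 units


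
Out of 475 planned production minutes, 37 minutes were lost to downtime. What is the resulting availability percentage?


Formula: Availability = (Planned Time - Downtime) / Planned Time * 100
Uptime = 475 - 37 = 438 min
Availability = 438 / 475 * 100 = 92.2%

92.2%


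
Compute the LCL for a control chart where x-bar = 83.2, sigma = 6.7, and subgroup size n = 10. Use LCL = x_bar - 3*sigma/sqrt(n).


LCL = 83.2 - 3 * 6.7 / sqrt(10)

76.84


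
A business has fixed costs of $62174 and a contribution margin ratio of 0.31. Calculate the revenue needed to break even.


Formula: BER = Fixed Costs / Contribution Margin Ratio
BER = $62174 / 0.31
BER = $200561.29 (to the nearest cent)

$200561.29


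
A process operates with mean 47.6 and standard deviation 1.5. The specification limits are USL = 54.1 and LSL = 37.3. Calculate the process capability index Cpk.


Cpu = (54.1 - 47.6) / (3 * 1.5) = 1.44
Cpl = (47.6 - 37.3) / (3 * 1.5) = 2.29
Cpk = min(1.44, 2.29) = 1.44

1.44


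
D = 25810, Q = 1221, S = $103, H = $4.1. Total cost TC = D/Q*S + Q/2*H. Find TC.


TC = 25810/1221 * 103 + 1221/2 * 4.1

$4680.31


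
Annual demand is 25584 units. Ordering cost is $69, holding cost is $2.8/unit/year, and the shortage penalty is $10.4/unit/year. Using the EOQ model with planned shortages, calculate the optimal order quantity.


Formula: EOQ* = sqrt(2DS/H) * sqrt((H+P)/P)
Base EOQ = sqrt(2*25584*69/2.8) = 1122.91 units
Correction = sqrt((2.8+10.4)/10.4) = 1.1266
EOQ* = 1122.91 * 1.1266 = 1265.1 units

1265.1 units


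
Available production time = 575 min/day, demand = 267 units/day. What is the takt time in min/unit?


Formula: Takt Time = Available Production Time / Customer Demand
Takt = 575 min/day / 267 units/day
Takt = 2.15 min/unit

2.15 min/unit


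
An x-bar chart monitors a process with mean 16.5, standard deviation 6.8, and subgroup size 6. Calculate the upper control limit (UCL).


UCL = 16.5 + 3 * 6.8 / sqrt(6)

24.83


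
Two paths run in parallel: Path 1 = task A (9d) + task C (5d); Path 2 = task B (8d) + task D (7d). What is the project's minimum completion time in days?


Path 1 = 9 + 5 = 14 days
Path 2 = 8 + 7 = 15 days
Duration = max(14, 15) = 15 days

15 days


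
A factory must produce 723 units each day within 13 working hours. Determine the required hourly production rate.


Formula: Production Rate = Daily Demand / Available Hours
Rate = 723 units/day / 13 hours/day
Rate = 55.6 units/hour

55.6 units/hour


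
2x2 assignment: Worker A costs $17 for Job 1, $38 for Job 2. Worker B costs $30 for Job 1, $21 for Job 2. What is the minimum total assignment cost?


Option 1: A->1 + B->2 = $17 + $21 = $38
Option 2: A->2 + B->1 = $38 + $30 = $68
Min cost = min($38, $68) = $38

$38


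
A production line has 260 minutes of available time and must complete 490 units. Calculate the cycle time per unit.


Formula: CT = Available Time / Number of Units
CT = 260 min / 490 units
CT = 0.53 min/unit

0.53 min/unit


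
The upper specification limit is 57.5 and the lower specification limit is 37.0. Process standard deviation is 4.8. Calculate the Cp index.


Cp = (57.5 - 37.0) / (6 * 4.8)

0.71


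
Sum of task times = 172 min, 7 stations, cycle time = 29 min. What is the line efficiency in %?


Formula: Efficiency = Sum of Task Times / (N_stations * CT) * 100
Total station capacity = 7 stations * 29 min = 203 min
Efficiency = 172 / 203 * 100 = 84.7%

84.7%


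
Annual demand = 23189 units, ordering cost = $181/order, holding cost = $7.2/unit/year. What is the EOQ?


Formula: EOQ = sqrt(2 * D * S / H)
Numerator: 2 * 23189 * 181 = 8394418
2DS/H = 8394418 / 7.2 = 1165891.4
EOQ = sqrt(1165891.4) = 1079.8 units

1079.8 units


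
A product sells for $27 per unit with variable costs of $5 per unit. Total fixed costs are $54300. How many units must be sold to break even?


Formula: BEQ = Fixed Costs / (Price - Variable Cost)
Contribution margin = $27 - $5 = $22/unit
BEQ = ceil($54300 / $22/unit) = ceil(2468.18) = 2469 units

2469 units


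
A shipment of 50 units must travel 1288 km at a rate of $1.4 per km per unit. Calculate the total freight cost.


TC = dist * cost * units = 1288 * 1.4 * 50 = $90160.00

$90160.00


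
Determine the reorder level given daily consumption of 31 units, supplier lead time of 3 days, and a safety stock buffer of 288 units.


Formula: ROP = (Daily Demand * Lead Time) + Safety Stock
Demand during lead time = 31 * 3 = 93 units
ROP = 93 + 288 = 381 units

381 units


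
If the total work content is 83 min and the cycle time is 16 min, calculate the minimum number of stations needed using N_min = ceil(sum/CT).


Formula: N_min = ceil(Sum of Task Times / Cycle Time)
N_min = ceil(83 min / 16 min) = ceil(5.1875)
N_min = 6 stations

6


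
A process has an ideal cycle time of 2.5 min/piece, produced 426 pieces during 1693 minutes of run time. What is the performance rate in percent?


Formula: Performance = (Ideal CT * Total Count) / Run Time * 100
Ideal output time = 2.5 * 426 = 1065.0 min
Performance = 1065.0 / 1693 * 100 = 62.9%

62.9%


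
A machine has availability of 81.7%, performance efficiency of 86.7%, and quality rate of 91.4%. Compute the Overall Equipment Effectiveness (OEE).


Formula: OEE = Availability * Performance * Quality / 10000
A * P = 81.7% * 86.7% / 100 = 70.83%
OEE = 70.83% * 91.4% / 100 = 64.7%

64.7%


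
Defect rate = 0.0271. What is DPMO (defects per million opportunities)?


DPMO = defect_rate * 1000000 = 0.0271 * 1000000

27100


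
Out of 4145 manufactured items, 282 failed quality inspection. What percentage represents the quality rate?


Formula: Quality Rate = Good Pieces / Total Pieces * 100
Good pieces = 4145 - 282 = 3863
QR = 3863 / 4145 * 100 = 93.2%

93.2%


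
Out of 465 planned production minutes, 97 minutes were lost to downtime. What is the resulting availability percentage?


Formula: Availability = (Planned Time - Downtime) / Planned Time * 100
Uptime = 465 - 97 = 368 min
Availability = 368 / 465 * 100 = 79.1%

79.1%


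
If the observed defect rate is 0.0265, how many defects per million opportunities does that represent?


DPMO = defect_rate * 1000000 = 0.0265 * 1000000

26500


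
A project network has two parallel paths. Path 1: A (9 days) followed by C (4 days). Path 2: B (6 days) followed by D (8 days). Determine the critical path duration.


Path 1 = 9 + 4 = 13 days
Path 2 = 6 + 8 = 14 days
Duration = max(13, 14) = 14 days

14 days


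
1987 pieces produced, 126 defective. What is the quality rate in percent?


Formula: Quality Rate = Good Pieces / Total Pieces * 100
Good pieces = 1987 - 126 = 1861
QR = 1861 / 1987 * 100 = 93.7%

93.7%


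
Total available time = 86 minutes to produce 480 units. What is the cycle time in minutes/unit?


Formula: CT = Available Time / Number of Units
CT = 86 min / 480 units
CT = 0.18 min/unit

0.18 min/unit


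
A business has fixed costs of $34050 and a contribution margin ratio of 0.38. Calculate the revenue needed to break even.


Formula: BER = Fixed Costs / Contribution Margin Ratio
BER = $34050 / 0.38
BER = $89605.26 (to the nearest cent)

$89605.26


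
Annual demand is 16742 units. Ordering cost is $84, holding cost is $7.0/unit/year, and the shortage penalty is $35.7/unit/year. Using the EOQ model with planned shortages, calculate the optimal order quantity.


Formula: EOQ* = sqrt(2DS/H) * sqrt((H+P)/P)
Base EOQ = sqrt(2*16742*84/7.0) = 633.88 units
Correction = sqrt((7.0+35.7)/35.7) = 1.09365
EOQ* = 633.88 * 1.09365 = 693.2 units

693.2 units


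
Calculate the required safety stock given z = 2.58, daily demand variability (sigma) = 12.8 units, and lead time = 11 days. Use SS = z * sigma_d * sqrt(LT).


Formula: SS = z * sigma_d * sqrt(LT)
sqrt(LT) = sqrt(11) = 3.3166
SS = 2.58 * 12.8 * 3.3166
SS = 109.5 units

109.5 units


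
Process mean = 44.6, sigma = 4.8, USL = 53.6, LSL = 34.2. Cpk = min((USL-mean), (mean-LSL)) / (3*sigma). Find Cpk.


Cpu = (53.6 - 44.6) / (3 * 4.8) = 0.63
Cpl = (44.6 - 34.2) / (3 * 4.8) = 0.72
Cpk = min(0.63, 0.72) = 0.63

0.63


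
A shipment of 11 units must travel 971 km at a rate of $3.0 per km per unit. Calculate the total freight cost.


TC = dist * cost * units = 971 * 3.0 * 11 = $32043.00

$32043.00


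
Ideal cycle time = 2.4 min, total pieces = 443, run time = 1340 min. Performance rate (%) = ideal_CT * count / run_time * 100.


Formula: Performance = (Ideal CT * Total Count) / Run Time * 100
Ideal output time = 2.4 * 443 = 1063.2 min
Performance = 1063.2 / 1340 * 100 = 79.3%

79.3%


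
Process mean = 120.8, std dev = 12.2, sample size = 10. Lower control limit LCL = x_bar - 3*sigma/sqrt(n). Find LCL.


LCL = 120.8 - 3 * 12.2 / sqrt(10)

109.23


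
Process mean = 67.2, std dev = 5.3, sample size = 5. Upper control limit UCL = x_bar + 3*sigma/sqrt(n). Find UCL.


UCL = 67.2 + 3 * 5.3 / sqrt(5)

74.31


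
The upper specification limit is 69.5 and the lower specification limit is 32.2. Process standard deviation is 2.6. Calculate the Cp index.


Cp = (69.5 - 32.2) / (6 * 2.6)

2.39


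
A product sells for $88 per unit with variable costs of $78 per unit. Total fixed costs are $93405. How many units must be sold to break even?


Formula: BEQ = Fixed Costs / (Price - Variable Cost)
Contribution margin = $88 - $78 = $10/unit
BEQ = ceil($93405 / $10/unit) = ceil(9340.5) = 9341 units

9341 units


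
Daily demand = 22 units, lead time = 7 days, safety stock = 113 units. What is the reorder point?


Formula: ROP = (Daily Demand * Lead Time) + Safety Stock
Demand during lead time = 22 * 7 = 154 units
ROP = 154 + 113 = 267 units

267 units


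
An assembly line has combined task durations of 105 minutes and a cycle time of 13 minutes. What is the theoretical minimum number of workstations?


Formula: N_min = ceil(Sum of Task Times / Cycle Time)
N_min = ceil(105 min / 13 min) = ceil(8.0769)
N_min = 9 stations

9


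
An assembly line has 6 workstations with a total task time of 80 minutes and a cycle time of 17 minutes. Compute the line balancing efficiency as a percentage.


Formula: Efficiency = Sum of Task Times / (N_stations * CT) * 100
Total station capacity = 6 stations * 17 min = 102 min
Efficiency = 80 / 102 * 100 = 78.4%

78.4%


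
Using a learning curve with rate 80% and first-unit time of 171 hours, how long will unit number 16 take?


Formula: T_n = T_1 * (learning_rate)^(log2(n)) where learning_rate = rate/100
Doublings = log2(16) = 4
T_n = 171 * 0.8^4
T_n = 171 * 0.4096 = 70.0 hours

70.0 hours


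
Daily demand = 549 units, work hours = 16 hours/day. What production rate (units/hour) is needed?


Formula: Production Rate = Daily Demand / Available Hours
Rate = 549 units/day / 16 hours/day
Rate = 34.3 units/hour

34.3 units/hour


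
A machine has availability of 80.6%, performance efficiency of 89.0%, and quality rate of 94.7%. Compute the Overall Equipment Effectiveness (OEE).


Formula: OEE = Availability * Performance * Quality / 10000
A * P = 80.6% * 89.0% / 100 = 71.73%
OEE = 71.73% * 94.7% / 100 = 67.9%

67.9%


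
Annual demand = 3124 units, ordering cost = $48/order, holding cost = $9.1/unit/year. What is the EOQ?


Formula: EOQ = sqrt(2 * D * S / H)
Numerator: 2 * 3124 * 48 = 299904
2DS/H = 299904 / 9.1 = 32956.5
EOQ = sqrt(32956.5) = 181.5 units

181.5 units


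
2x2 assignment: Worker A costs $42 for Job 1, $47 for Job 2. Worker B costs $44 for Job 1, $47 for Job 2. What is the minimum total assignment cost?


Option 1: A->1 + B->2 = $42 + $47 = $89
Option 2: A->2 + B->1 = $47 + $44 = $91
Min cost = min($89, $91) = $89

$89


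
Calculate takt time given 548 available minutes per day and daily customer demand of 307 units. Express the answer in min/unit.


Formula: Takt Time = Available Production Time / Customer Demand
Takt = 548 min/day / 307 units/day
Takt = 1.79 min/unit

1.79 min/unit


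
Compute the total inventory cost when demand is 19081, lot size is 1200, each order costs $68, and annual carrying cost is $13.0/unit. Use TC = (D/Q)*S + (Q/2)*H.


TC = 19081/1200 * 68 + 1200/2 * 13.0

$8881.26


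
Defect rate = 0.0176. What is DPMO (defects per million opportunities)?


DPMO = defect_rate * 1000000 = 0.0176 * 1000000

17600


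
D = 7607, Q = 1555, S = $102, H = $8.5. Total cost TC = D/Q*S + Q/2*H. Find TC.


TC = 7607/1555 * 102 + 1555/2 * 8.5

$7107.73


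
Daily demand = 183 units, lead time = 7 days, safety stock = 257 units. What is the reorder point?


Formula: ROP = (Daily Demand * Lead Time) + Safety Stock
Demand during lead time = 183 * 7 = 1281 units
ROP = 1281 + 257 = 1538 units

1538 units


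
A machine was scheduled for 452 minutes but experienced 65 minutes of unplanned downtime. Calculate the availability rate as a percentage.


Formula: Availability = (Planned Time - Downtime) / Planned Time * 100
Uptime = 452 - 65 = 387 min
Availability = 387 / 452 * 100 = 85.6%

85.6%


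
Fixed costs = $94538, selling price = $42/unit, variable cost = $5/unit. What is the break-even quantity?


Formula: BEQ = Fixed Costs / (Price - Variable Cost)
Contribution margin = $42 - $5 = $37/unit
BEQ = ceil($94538 / $37/unit) = ceil(2555.08) = 2556 units

2556 units


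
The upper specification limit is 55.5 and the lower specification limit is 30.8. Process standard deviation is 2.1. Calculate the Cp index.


Cp = (55.5 - 30.8) / (6 * 2.1)

1.96


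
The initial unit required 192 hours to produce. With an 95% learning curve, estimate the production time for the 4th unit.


Formula: T_n = T_1 * (learning_rate)^(log2(n)) where learning_rate = rate/100
Doublings = log2(4) = 2
T_n = 192 * 0.95^2
T_n = 192 * 0.9025 = 173.3 hours

173.3 hours


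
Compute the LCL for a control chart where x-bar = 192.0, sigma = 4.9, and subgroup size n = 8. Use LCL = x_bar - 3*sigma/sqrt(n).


LCL = 192.0 - 3 * 4.9 / sqrt(8)

186.8


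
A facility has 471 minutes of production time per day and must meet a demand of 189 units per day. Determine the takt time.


Formula: Takt Time = Available Production Time / Customer Demand
Takt = 471 min/day / 189 units/day
Takt = 2.49 min/unit

2.49 min/unit


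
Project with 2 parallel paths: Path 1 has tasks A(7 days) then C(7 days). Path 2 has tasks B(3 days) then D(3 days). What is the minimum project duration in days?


Path 1 = 7 + 7 = 14 days
Path 2 = 3 + 3 = 6 days
Duration = max(14, 6) = 14 days

14 days


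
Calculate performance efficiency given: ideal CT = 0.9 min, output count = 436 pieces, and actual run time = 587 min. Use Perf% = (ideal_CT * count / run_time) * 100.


Formula: Performance = (Ideal CT * Total Count) / Run Time * 100
Ideal output time = 0.9 * 436 = 392.4 min
Performance = 392.4 / 587 * 100 = 66.8%

66.8%


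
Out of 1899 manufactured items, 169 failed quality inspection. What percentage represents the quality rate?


Formula: Quality Rate = Good Pieces / Total Pieces * 100
Good pieces = 1899 - 169 = 1730
QR = 1730 / 1899 * 100 = 91.1%

91.1%


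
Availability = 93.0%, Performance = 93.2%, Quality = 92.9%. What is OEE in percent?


Formula: OEE = Availability * Performance * Quality / 10000
A * P = 93.0% * 93.2% / 100 = 86.68%
OEE = 86.68% * 92.9% / 100 = 80.5%

80.5%


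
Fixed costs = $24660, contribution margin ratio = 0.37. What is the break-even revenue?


Formula: BER = Fixed Costs / Contribution Margin Ratio
BER = $24660 / 0.37
BER = $66648.65 (to the nearest cent)

$66648.65


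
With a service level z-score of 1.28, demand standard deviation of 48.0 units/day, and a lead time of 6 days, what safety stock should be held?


Formula: SS = z * sigma_d * sqrt(LT)
sqrt(LT) = sqrt(6) = 2.4495
SS = 1.28 * 48.0 * 2.4495
SS = 150.5 units

150.5 units


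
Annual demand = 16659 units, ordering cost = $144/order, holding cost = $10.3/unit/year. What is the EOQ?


Formula: EOQ = sqrt(2 * D * S / H)
Numerator: 2 * 16659 * 144 = 4797792
2DS/H = 4797792 / 10.3 = 465805.0
EOQ = sqrt(465805.0) = 682.5 units

682.5 units


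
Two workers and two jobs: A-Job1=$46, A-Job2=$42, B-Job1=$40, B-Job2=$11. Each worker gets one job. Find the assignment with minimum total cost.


Option 1: A->1 + B->2 = $46 + $11 = $57
Option 2: A->2 + B->1 = $42 + $40 = $82
Min cost = min($57, $82) = $57

$57
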